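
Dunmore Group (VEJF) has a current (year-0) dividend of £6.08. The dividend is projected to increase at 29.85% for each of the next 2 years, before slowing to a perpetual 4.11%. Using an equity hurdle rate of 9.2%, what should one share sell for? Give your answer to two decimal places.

£191.67

Two-stage DDM. Project D₁…D_2 at 0.2985, terminal growth 0.0411, discount at r = 0.092.
D_1 = 7.8949
D_2 = 10.2515
Terminal value at t=2: TV = D_3/(r−g) = 10.6728/(0.092−0.0411) = 209.6825
P₀ = 7.8949/(1+0.092)^1 + 10.2515/(1+0.092)^2 + 209.6825/(1+0.092)^2 = 191.6663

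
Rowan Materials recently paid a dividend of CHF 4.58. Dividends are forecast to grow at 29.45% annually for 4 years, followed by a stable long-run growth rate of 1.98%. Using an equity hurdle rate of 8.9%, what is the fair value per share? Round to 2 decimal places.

CHF 163.52

Two-stage DDM. Project D₁…D_4 at 0.2945, terminal growth 0.0198, discount at r = 0.089.
D_1 = 5.9288
D_2 = 7.6748
D_3 = 9.9351
D_4 = 12.8610
Terminal value at t=4: TV = D_5/(r−g) = 13.1156/(0.089−0.0198) = 189.5320
P₀ = 5.9288/(1+0.089)^1 + 7.6748/(1+0.089)^2 + 9.9351/(1+0.089)^3 + 12.8610/(1+0.089)^4 + 189.5320/(1+0.089)^4 = 163.5164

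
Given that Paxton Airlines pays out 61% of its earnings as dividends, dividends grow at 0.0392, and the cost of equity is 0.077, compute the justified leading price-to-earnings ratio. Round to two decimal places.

Justified leading P/E = b/(r−g) = 0.61/(0.077−0.0392) = 16.1376

16.14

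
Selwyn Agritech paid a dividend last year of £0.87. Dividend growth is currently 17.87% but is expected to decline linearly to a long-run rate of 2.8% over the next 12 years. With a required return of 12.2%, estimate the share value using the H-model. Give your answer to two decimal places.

£17.88

H-model: P₀ = D₀[(1+g_L) + H(g_S−g_L)]/(r−g_L), with H = 12/2 = 6.
P₀ = 0.87 × [(1+0.028) + 6×(0.1787−0.028)] / (0.122−0.028)
   = 0.87 × 1.9322 / 0.094 = 17.8831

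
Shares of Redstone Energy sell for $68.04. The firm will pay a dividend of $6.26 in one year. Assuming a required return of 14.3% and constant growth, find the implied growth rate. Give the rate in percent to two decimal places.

5.10%

From P₀ = D₁/(r − g), the implied growth is g = r − D₁/P₀.
g = 0.143 − 6.26/68.04 = 0.143 − 0.09200 = 0.05100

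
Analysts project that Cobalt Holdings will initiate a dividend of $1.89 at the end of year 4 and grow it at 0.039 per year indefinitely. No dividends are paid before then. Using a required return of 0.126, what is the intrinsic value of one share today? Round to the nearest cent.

Deferred-dividend DDM. At t=3 the remaining stream is a growing perpetuity with first payment D_4 = 1.89.
V_3 = D_4/(r−g) = 1.89/(0.126−0.039) = 21.7241
P₀ = V_3/(1+r)^3 = 21.7241/(1+0.126)^3 = 15.2169

$15.22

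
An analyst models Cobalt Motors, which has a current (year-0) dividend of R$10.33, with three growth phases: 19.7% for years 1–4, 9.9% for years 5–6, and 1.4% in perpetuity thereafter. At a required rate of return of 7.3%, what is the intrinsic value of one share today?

Three-stage DDM. Project D₁…D_6; terminal Gordon value at t=6 with g = 0.014; discount at r = 0.073.
D_1 = 12.3650
D_2 = 14.8009
D_3 = 17.7167
D_4 = 21.2069
D_5 = 23.3064
D_6 = 25.6137
TV_6 = 25.9723/(0.073−0.014) = 440.2083
P₀ = Σ Dₜ/(1+r)ᵗ + TV_6/(1+r)^6 = 376.3311

R$376.33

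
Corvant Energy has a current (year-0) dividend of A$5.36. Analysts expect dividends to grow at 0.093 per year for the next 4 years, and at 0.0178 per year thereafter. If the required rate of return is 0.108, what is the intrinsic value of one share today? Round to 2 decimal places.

A$78.00

Two-stage DDM. Project D₁…D_4 at 0.093, terminal growth 0.0178, discount at r = 0.108.
D_1 = 5.8585
D_2 = 6.4033
D_3 = 6.9988
D_4 = 7.6497
Terminal value at t=4: TV = D_5/(r−g) = 7.7859/(0.108−0.0178) = 86.3180
P₀ = 5.8585/(1+0.108)^1 + 6.4033/(1+0.108)^2 + 6.9988/(1+0.108)^3 + 7.6497/(1+0.108)^4 + 86.3180/(1+0.108)^4 = 77.9961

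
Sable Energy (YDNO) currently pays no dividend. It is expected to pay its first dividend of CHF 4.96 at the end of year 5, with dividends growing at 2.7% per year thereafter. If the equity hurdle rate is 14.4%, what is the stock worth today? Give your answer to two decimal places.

CHF 24.75

Deferred-dividend DDM. At t=4 the remaining stream is a growing perpetuity with first payment D_5 = 4.96.
V_4 = D_5/(r−g) = 4.96/(0.144−0.027) = 42.3932
P₀ = V_4/(1+r)^4 = 42.3932/(1+0.144)^4 = 24.7509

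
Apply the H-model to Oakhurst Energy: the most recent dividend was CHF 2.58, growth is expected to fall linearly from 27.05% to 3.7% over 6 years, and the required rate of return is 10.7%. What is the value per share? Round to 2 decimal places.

CHF 64.04

H-model: P₀ = D₀[(1+g_L) + H(g_S−g_L)]/(r−g_L), with H = 6/2 = 3.
P₀ = 2.58 × [(1+0.037) + 3×(0.2705−0.037)] / (0.107−0.037)
   = 2.58 × 1.7375 / 0.07 = 64.0393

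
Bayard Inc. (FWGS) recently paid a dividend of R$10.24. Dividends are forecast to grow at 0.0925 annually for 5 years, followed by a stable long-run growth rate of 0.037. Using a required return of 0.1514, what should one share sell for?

R$115.25

Two-stage DDM. Project D₁…D_5 at 0.0925, terminal growth 0.037, discount at r = 0.1514.
D_1 = 11.1872
D_2 = 12.2220
D_3 = 13.3526
D_4 = 14.5877
D_5 = 15.9370
Terminal value at t=5: TV = D_6/(r−g) = 16.5267/(0.1514−0.037) = 144.4641
P₀ = 11.1872/(1+0.1514)^1 + 12.2220/(1+0.1514)^2 + 13.3526/(1+0.1514)^3 + 14.5877/(1+0.1514)^4 + 15.9370/(1+0.1514)^5 + 144.4641/(1+0.1514)^5 = 115.2469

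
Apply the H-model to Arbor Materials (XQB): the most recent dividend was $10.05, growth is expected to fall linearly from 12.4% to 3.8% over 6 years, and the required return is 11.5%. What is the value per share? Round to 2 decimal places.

H-model: P₀ = D₀[(1+g_L) + H(g_S−g_L)]/(r−g_L), with H = 6/2 = 3.
P₀ = 10.05 × [(1+0.038) + 3×(0.124−0.038)] / (0.115−0.038)
   = 10.05 × 1.2960 / 0.077 = 169.1532

$169.15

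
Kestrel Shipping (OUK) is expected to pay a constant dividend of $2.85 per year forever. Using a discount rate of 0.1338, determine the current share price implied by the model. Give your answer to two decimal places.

$21.30

Zero-growth DDM (perpetuity): P₀ = D/r = 2.85 / 0.1338 = 21.3004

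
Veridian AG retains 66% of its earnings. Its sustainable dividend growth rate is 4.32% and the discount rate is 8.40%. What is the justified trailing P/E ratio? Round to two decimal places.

Payout ratio b = 1 − 0.66 = 0.34.
Justified trailing P/E = b(1+g)/(r−g) = 0.34×(1+0.0432)/(0.084−0.0432) = 8.6933

8.69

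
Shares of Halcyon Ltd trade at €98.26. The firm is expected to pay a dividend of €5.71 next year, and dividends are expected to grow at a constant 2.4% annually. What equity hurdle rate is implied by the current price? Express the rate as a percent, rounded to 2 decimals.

8.21%

Rearranging the constant-growth DDM: r = D₁/P₀ + g.
r = 5.7100 / 98.26 + 0.024 = 0.05811 + 0.024 = 0.08211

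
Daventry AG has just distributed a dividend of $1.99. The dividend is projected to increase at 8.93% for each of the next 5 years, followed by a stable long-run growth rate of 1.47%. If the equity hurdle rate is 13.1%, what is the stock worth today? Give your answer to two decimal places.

$23.29

Two-stage DDM. Project D₁…D_5 at 0.0893, terminal growth 0.0147, discount at r = 0.131.
D_1 = 2.1677
D_2 = 2.3613
D_3 = 2.5721
D_4 = 2.8018
D_5 = 3.0520
Terminal value at t=5: TV = D_6/(r−g) = 3.0969/(0.131−0.0147) = 26.6286
P₀ = 2.1677/(1+0.131)^1 + 2.3613/(1+0.131)^2 + 2.5721/(1+0.131)^3 + 2.8018/(1+0.131)^4 + 3.0520/(1+0.131)^5 + 26.6286/(1+0.131)^5 = 23.2912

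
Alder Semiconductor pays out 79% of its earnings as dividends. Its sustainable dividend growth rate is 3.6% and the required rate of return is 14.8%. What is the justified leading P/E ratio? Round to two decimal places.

7.05

Justified leading P/E = b/(r−g) = 0.79/(0.148−0.036) = 7.0536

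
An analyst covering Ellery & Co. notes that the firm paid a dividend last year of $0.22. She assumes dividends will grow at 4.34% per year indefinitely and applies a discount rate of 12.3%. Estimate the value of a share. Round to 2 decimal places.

Gordon growth model: P₀ = D₁/(r − g). D₁ = 0.22 × (1 + 0.0434) = 0.2295.
P₀ = 0.2295 / (0.123 − 0.0434) = 0.2295 / 0.0796 = 2.8838

$2.88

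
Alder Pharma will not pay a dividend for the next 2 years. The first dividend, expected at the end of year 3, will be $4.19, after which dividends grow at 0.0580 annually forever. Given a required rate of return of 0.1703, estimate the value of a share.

Deferred-dividend DDM. At t=2 the remaining stream is a growing perpetuity with first payment D_3 = 4.19.
V_2 = D_3/(r−g) = 4.19/(0.1703−0.058) = 37.3108
P₀ = V_2/(1+r)^2 = 37.3108/(1+0.1703)^2 = 27.2421

$27.24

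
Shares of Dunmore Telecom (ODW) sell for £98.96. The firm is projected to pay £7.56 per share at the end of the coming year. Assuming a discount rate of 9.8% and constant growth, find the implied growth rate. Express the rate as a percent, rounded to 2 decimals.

From P₀ = D₁/(r − g), the implied growth is g = r − D₁/P₀.
g = 0.098 − 7.56/98.96 = 0.098 − 0.07639 = 0.02161

2.16%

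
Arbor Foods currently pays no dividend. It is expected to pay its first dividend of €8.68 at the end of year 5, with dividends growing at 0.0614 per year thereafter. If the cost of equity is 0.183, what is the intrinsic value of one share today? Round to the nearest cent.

€36.45

Deferred-dividend DDM. At t=4 the remaining stream is a growing perpetuity with first payment D_5 = 8.68.
V_4 = D_5/(r−g) = 8.68/(0.183−0.0614) = 71.3816
P₀ = V_4/(1+r)^4 = 71.3816/(1+0.183)^4 = 36.4458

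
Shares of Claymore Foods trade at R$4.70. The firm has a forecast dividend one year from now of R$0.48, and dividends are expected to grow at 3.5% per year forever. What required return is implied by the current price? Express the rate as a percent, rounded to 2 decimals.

13.71%

Rearranging the constant-growth DDM: r = D₁/P₀ + g.
r = 0.4800 / 4.70 + 0.035 = 0.10213 + 0.035 = 0.13713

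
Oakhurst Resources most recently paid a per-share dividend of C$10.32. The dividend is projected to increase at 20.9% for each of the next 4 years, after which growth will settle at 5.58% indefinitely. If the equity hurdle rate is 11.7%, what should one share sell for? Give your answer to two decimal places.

C$294.85

Two-stage DDM. Project D₁…D_4 at 0.209, terminal growth 0.0558, discount at r = 0.117.
D_1 = 12.4769
D_2 = 15.0845
D_3 = 18.2372
D_4 = 22.0488
Terminal value at t=4: TV = D_5/(r−g) = 23.2791/(0.117−0.0558) = 380.3778
P₀ = 12.4769/(1+0.117)^1 + 15.0845/(1+0.117)^2 + 18.2372/(1+0.117)^3 + 22.0488/(1+0.117)^4 + 380.3778/(1+0.117)^4 = 294.8537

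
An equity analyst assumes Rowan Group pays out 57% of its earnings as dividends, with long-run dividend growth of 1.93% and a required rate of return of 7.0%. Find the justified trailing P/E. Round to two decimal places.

Justified trailing P/E = b(1+g)/(r−g) = 0.57×(1+0.0193)/(0.07−0.0193) = 11.4596

11.46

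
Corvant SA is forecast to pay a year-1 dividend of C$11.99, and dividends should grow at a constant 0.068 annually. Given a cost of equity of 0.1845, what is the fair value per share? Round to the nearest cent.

C$102.92

Gordon growth model: P₀ = D₁/(r − g), with D₁ = 11.99 given directly.
P₀ = 11.9900 / (0.1845 − 0.068) = 11.9900 / 0.1165 = 102.9185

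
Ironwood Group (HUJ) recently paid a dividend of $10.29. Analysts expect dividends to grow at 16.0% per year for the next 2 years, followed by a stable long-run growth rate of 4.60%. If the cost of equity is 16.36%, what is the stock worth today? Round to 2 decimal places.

$111.44

Two-stage DDM. Project D₁…D_2 at 0.16, terminal growth 0.046, discount at r = 0.1636.
D_1 = 11.9364
D_2 = 13.8462
Terminal value at t=2: TV = D_3/(r−g) = 14.4832/(0.1636−0.046) = 123.1560
P₀ = 11.9364/(1+0.1636)^1 + 13.8462/(1+0.1636)^2 + 123.1560/(1+0.1636)^2 = 111.4441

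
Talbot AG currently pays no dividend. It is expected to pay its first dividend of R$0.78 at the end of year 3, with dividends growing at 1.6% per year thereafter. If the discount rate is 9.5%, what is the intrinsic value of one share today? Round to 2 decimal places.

Deferred-dividend DDM. At t=2 the remaining stream is a growing perpetuity with first payment D_3 = 0.78.
V_2 = D_3/(r−g) = 0.78/(0.095−0.016) = 9.8734
P₀ = V_2/(1+r)^2 = 9.8734/(1+0.095)^2 = 8.2345

R$8.23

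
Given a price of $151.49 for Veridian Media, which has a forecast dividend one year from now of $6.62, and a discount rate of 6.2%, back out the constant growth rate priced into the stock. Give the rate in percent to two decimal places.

From P₀ = D₁/(r − g), the implied growth is g = r − D₁/P₀.
g = 0.062 − 6.62/151.49 = 0.062 − 0.04370 = 0.01830

1.83%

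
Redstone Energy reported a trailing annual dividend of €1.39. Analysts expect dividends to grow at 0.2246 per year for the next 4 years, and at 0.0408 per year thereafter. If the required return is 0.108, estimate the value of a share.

€39.31

Two-stage DDM. Project D₁…D_4 at 0.2246, terminal growth 0.0408, discount at r = 0.108.
D_1 = 1.7022
D_2 = 2.0845
D_3 = 2.5527
D_4 = 3.1260
Terminal value at t=4: TV = D_5/(r−g) = 3.2536/(0.108−0.0408) = 48.4161
P₀ = 1.7022/(1+0.108)^1 + 2.0845/(1+0.108)^2 + 2.5527/(1+0.108)^3 + 3.1260/(1+0.108)^4 + 48.4161/(1+0.108)^4 = 39.3091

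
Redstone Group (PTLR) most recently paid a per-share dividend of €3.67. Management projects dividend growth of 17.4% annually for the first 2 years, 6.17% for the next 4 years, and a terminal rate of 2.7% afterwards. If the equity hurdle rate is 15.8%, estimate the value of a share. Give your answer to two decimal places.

€40.59

Three-stage DDM. Project D₁…D_6; terminal Gordon value at t=6 with g = 0.027; discount at r = 0.158.
D_1 = 4.3086
D_2 = 5.0583
D_3 = 5.3704
D_4 = 5.7017
D_5 = 6.0535
D_6 = 6.4270
TV_6 = 6.6005/(0.158−0.027) = 50.3859
P₀ = Σ Dₜ/(1+r)ᵗ + TV_6/(1+r)^6 = 40.5903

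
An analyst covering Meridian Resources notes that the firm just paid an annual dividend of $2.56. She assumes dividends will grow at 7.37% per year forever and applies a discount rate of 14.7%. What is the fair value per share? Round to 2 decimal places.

Gordon growth model: P₀ = D₁/(r − g). D₁ = 2.56 × (1 + 0.0737) = 2.7487.
P₀ = 2.7487 / (0.147 − 0.0737) = 2.7487 / 0.0733 = 37.4989

$37.50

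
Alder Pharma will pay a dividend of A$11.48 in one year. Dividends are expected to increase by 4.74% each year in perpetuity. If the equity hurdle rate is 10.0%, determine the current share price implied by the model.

Gordon growth model: P₀ = D₁/(r − g), with D₁ = 11.48 given directly.
P₀ = 11.4800 / (0.1 − 0.0474) = 11.4800 / 0.0526 = 218.2510

A$218.25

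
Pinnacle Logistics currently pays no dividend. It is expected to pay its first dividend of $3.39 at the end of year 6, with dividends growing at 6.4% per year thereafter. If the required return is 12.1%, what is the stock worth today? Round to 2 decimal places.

Deferred-dividend DDM. At t=5 the remaining stream is a growing perpetuity with first payment D_6 = 3.39.
V_5 = D_6/(r−g) = 3.39/(0.121−0.064) = 59.4737
P₀ = V_5/(1+r)^5 = 59.4737/(1+0.121)^5 = 33.5967

$33.60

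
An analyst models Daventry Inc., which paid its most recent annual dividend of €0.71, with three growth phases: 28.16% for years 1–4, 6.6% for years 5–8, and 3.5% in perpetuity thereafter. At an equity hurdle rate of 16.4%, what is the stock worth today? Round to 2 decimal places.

Three-stage DDM. Project D₁…D_8; terminal Gordon value at t=8 with g = 0.035; discount at r = 0.164.
D_1 = 0.9099
D_2 = 1.1662
D_3 = 1.4946
D_4 = 1.9154
D_5 = 2.0419
D_6 = 2.1766
D_7 = 2.3203
D_8 = 2.4734
TV_8 = 2.5600/(0.164−0.035) = 19.8448
P₀ = Σ Dₜ/(1+r)ᵗ + TV_8/(1+r)^8 = 12.8884

€12.89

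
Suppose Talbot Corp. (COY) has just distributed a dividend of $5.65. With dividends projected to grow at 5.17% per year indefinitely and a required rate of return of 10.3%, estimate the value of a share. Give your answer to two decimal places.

Gordon growth model: P₀ = D₁/(r − g). D₁ = 5.65 × (1 + 0.0517) = 5.9421.
P₀ = 5.9421 / (0.103 − 0.0517) = 5.9421 / 0.0513 = 115.8305

$115.83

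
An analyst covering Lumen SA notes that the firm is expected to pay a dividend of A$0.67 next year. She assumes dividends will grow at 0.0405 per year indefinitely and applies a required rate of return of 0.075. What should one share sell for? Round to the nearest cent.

Gordon growth model: P₀ = D₁/(r − g), with D₁ = 0.67 given directly.
P₀ = 0.6700 / (0.075 − 0.0405) = 0.6700 / 0.0345 = 19.4203

A$19.42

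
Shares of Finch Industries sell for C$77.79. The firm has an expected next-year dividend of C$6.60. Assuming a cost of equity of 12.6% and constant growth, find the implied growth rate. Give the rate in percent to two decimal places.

From P₀ = D₁/(r − g), the implied growth is g = r − D₁/P₀.
g = 0.126 − 6.60/77.79 = 0.126 − 0.08484 = 0.04116

4.12%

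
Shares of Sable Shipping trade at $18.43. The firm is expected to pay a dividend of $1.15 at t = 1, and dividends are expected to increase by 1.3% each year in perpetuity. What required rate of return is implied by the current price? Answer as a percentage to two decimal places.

7.54%

Rearranging the constant-growth DDM: r = D₁/P₀ + g.
r = 1.1500 / 18.43 + 0.013 = 0.06240 + 0.013 = 0.07540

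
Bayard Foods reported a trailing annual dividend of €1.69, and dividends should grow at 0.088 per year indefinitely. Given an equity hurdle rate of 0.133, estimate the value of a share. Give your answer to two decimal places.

€40.86

Gordon growth model: P₀ = D₁/(r − g). D₁ = 1.69 × (1 + 0.088) = 1.8387.
P₀ = 1.8387 / (0.133 − 0.088) = 1.8387 / 0.045 = 40.8604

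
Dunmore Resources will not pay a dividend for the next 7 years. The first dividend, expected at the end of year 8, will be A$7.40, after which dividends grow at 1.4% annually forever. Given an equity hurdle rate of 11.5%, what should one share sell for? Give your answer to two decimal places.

Deferred-dividend DDM. At t=7 the remaining stream is a growing perpetuity with first payment D_8 = 7.40.
V_7 = D_8/(r−g) = 7.40/(0.115−0.014) = 73.2673
P₀ = V_7/(1+r)^7 = 73.2673/(1+0.115)^7 = 34.1969

A$34.20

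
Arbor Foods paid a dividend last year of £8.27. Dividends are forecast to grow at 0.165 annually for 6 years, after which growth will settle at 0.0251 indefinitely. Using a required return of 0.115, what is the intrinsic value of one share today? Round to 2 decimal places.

£180.71

Two-stage DDM. Project D₁…D_6 at 0.165, terminal growth 0.0251, discount at r = 0.115.
D_1 = 9.6345
D_2 = 11.2243
D_3 = 13.0763
D_4 = 15.2338
D_5 = 17.7474
D_6 = 20.6757
Terminal value at t=6: TV = D_7/(r−g) = 21.1947/(0.115−0.0251) = 235.7586
P₀ = 9.6345/(1+0.115)^1 + 11.2243/(1+0.115)^2 + 13.0763/(1+0.115)^3 + 15.2338/(1+0.115)^4 + 17.7474/(1+0.115)^5 + 20.6757/(1+0.115)^6 + 235.7586/(1+0.115)^6 = 180.7094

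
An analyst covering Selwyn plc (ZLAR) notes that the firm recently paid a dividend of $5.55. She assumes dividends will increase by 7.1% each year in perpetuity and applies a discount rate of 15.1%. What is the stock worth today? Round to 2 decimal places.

Gordon growth model: P₀ = D₁/(r − g). D₁ = 5.55 × (1 + 0.071) = 5.9440.
P₀ = 5.9440 / (0.151 − 0.071) = 5.9440 / 0.08 = 74.3006

$74.30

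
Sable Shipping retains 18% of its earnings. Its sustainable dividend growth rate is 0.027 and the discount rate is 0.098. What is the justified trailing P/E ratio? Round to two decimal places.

Payout ratio b = 1 − 0.18 = 0.82.
Justified trailing P/E = b(1+g)/(r−g) = 0.82×(1+0.027)/(0.098−0.027) = 11.8611

11.86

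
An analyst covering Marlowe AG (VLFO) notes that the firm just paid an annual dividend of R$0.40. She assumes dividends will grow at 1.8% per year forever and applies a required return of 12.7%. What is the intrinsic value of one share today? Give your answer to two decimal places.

R$3.74

Gordon growth model: P₀ = D₁/(r − g). D₁ = 0.40 × (1 + 0.018) = 0.4072.
P₀ = 0.4072 / (0.127 − 0.018) = 0.4072 / 0.109 = 3.7358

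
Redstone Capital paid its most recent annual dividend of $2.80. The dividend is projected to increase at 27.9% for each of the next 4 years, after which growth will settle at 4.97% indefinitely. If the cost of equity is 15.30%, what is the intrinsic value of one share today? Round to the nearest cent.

Two-stage DDM. Project D₁…D_4 at 0.279, terminal growth 0.0497, discount at r = 0.153.
D_1 = 3.5812
D_2 = 4.5804
D_3 = 5.8583
D_4 = 7.4927
Terminal value at t=4: TV = D_5/(r−g) = 7.8651/(0.153−0.0497) = 76.1386
P₀ = 3.5812/(1+0.153)^1 + 4.5804/(1+0.153)^2 + 5.8583/(1+0.153)^3 + 7.4927/(1+0.153)^4 + 76.1386/(1+0.153)^4 = 57.6941

$57.69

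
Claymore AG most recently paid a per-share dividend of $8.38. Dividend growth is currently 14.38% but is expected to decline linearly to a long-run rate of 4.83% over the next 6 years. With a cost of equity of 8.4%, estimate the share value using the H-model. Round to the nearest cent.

H-model: P₀ = D₀[(1+g_L) + H(g_S−g_L)]/(r−g_L), with H = 6/2 = 3.
P₀ = 8.38 × [(1+0.0483) + 3×(0.1438−0.0483)] / (0.084−0.0483)
   = 8.38 × 1.3348 / 0.0357 = 313.3228

$313.32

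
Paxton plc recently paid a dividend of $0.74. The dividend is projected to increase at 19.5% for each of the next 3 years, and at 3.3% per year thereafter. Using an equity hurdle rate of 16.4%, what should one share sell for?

Two-stage DDM. Project D₁…D_3 at 0.195, terminal growth 0.033, discount at r = 0.164.
D_1 = 0.8843
D_2 = 1.0567
D_3 = 1.2628
Terminal value at t=3: TV = D_4/(r−g) = 1.3045/(0.164−0.033) = 9.9578
P₀ = 0.8843/(1+0.164)^1 + 1.0567/(1+0.164)^2 + 1.2628/(1+0.164)^3 + 9.9578/(1+0.164)^3 = 8.6544

$8.65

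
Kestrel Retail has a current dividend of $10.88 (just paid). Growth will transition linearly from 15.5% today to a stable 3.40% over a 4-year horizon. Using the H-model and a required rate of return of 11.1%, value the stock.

H-model: P₀ = D₀[(1+g_L) + H(g_S−g_L)]/(r−g_L), with H = 4/2 = 2.
P₀ = 10.88 × [(1+0.034) + 2×(0.155−0.034)] / (0.111−0.034)
   = 10.88 × 1.2760 / 0.077 = 180.2971

$180.30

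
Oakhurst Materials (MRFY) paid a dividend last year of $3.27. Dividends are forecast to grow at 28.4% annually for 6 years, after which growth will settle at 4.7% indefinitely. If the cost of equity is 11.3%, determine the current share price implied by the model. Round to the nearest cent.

$155.61

Two-stage DDM. Project D₁…D_6 at 0.284, terminal growth 0.047, discount at r = 0.113.
D_1 = 4.1987
D_2 = 5.3911
D_3 = 6.9222
D_4 = 8.8881
D_5 = 11.4123
D_6 = 14.6534
Terminal value at t=6: TV = D_7/(r−g) = 15.3421/(0.113−0.047) = 232.4559
P₀ = 4.1987/(1+0.113)^1 + 5.3911/(1+0.113)^2 + 6.9222/(1+0.113)^3 + 8.8881/(1+0.113)^4 + 11.4123/(1+0.113)^5 + 14.6534/(1+0.113)^6 + 232.4559/(1+0.113)^6 = 155.6113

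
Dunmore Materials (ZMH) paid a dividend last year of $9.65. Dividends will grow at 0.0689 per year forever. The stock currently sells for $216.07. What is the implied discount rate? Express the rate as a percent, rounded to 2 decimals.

Rearranging the constant-growth DDM: r = D₁/P₀ + g.
D₁ = 9.65 × (1 + 0.0689) = 10.3149.
r = 10.3149 / 216.07 + 0.0689 = 0.04774 + 0.0689 = 0.11664

11.66%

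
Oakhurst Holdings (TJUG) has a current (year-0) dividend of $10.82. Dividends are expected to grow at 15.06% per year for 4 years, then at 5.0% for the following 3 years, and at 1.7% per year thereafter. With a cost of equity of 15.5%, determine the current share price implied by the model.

Three-stage DDM. Project D₁…D_7; terminal Gordon value at t=7 with g = 0.017; discount at r = 0.155.
D_1 = 12.4495
D_2 = 14.3244
D_3 = 16.4816
D_4 = 18.9638
D_5 = 19.9120
D_6 = 20.9076
D_7 = 21.9529
TV_7 = 22.3261/(0.155−0.017) = 161.7836
P₀ = Σ Dₜ/(1+r)ᵗ + TV_7/(1+r)^7 = 128.3706

$128.37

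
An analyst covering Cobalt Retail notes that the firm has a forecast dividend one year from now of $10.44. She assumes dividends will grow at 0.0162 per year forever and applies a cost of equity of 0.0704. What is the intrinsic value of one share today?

$192.62

Gordon growth model: P₀ = D₁/(r − g), with D₁ = 10.44 given directly.
P₀ = 10.4400 / (0.0704 − 0.0162) = 10.4400 / 0.0542 = 192.6199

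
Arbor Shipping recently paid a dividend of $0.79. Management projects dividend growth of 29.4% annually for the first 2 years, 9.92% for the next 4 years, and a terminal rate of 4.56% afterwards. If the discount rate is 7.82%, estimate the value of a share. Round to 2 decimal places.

Three-stage DDM. Project D₁…D_6; terminal Gordon value at t=6 with g = 0.0456; discount at r = 0.0782.
D_1 = 1.0223
D_2 = 1.3228
D_3 = 1.4540
D_4 = 1.5983
D_5 = 1.7568
D_6 = 1.9311
TV_6 = 2.0191/(0.0782−0.0456) = 61.9370
P₀ = Σ Dₜ/(1+r)ᵗ + TV_6/(1+r)^6 = 46.2869

$46.29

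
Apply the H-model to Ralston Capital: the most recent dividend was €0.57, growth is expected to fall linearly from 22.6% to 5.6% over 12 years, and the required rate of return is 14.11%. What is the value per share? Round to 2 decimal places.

€13.91

H-model: P₀ = D₀[(1+g_L) + H(g_S−g_L)]/(r−g_L), with H = 12/2 = 6.
P₀ = 0.57 × [(1+0.056) + 6×(0.226−0.056)] / (0.1411−0.056)
   = 0.57 × 2.0760 / 0.0851 = 13.9051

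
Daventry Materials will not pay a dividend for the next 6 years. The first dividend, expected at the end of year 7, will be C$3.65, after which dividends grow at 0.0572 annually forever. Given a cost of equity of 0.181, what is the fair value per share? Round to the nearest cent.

C$10.87

Deferred-dividend DDM. At t=6 the remaining stream is a growing perpetuity with first payment D_7 = 3.65.
V_6 = D_7/(r−g) = 3.65/(0.181−0.0572) = 29.4830
P₀ = V_6/(1+r)^6 = 29.4830/(1+0.181)^6 = 10.8661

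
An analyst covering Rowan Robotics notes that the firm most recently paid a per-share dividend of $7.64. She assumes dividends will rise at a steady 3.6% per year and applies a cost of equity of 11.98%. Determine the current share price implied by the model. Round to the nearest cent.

Gordon growth model: P₀ = D₁/(r − g). D₁ = 7.64 × (1 + 0.036) = 7.9150.
P₀ = 7.9150 / (0.1198 − 0.036) = 7.9150 / 0.0838 = 94.4516

$94.45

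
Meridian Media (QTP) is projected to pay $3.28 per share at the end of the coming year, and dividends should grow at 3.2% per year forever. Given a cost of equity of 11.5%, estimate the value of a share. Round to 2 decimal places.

Gordon growth model: P₀ = D₁/(r − g), with D₁ = 3.28 given directly.
P₀ = 3.2800 / (0.115 − 0.032) = 3.2800 / 0.083 = 39.5181

$39.52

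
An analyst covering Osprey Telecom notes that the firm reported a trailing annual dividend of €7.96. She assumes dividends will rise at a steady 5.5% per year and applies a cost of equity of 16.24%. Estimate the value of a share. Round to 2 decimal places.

€78.19

Gordon growth model: P₀ = D₁/(r − g). D₁ = 7.96 × (1 + 0.055) = 8.3978.
P₀ = 8.3978 / (0.1624 − 0.055) = 8.3978 / 0.1074 = 78.1918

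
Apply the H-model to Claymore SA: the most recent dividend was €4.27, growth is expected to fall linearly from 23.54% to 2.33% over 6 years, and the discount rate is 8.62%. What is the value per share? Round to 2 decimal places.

€112.66

H-model: P₀ = D₀[(1+g_L) + H(g_S−g_L)]/(r−g_L), with H = 6/2 = 3.
P₀ = 4.27 × [(1+0.0233) + 3×(0.2354−0.0233)] / (0.0862−0.0233)
   = 4.27 × 1.6596 / 0.0629 = 112.6628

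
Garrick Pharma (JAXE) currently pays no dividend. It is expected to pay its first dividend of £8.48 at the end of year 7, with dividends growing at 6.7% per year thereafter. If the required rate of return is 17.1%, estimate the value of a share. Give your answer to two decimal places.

£31.62

Deferred-dividend DDM. At t=6 the remaining stream is a growing perpetuity with first payment D_7 = 8.48.
V_6 = D_7/(r−g) = 8.48/(0.171−0.067) = 81.5385
P₀ = V_6/(1+r)^6 = 81.5385/(1+0.171)^6 = 31.6243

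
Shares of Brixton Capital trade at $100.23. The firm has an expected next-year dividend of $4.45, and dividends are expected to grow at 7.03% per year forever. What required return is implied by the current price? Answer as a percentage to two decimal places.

11.47%

Rearranging the constant-growth DDM: r = D₁/P₀ + g.
r = 4.4500 / 100.23 + 0.0703 = 0.04440 + 0.0703 = 0.11470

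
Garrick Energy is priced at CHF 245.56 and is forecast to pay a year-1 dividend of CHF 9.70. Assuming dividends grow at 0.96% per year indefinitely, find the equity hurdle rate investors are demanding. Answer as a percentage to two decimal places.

Rearranging the constant-growth DDM: r = D₁/P₀ + g.
r = 9.7000 / 245.56 + 0.0096 = 0.03950 + 0.0096 = 0.04910

4.91%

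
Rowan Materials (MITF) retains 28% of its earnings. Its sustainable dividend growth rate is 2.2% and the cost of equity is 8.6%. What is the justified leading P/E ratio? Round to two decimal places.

Payout ratio b = 1 − 0.28 = 0.72.
Justified leading P/E = b/(r−g) = 0.72/(0.086−0.022) = 11.2500

11.25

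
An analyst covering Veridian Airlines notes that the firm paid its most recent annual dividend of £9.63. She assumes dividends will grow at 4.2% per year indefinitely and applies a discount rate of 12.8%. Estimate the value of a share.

£116.68

Gordon growth model: P₀ = D₁/(r − g). D₁ = 9.63 × (1 + 0.042) = 10.0345.
P₀ = 10.0345 / (0.128 − 0.042) = 10.0345 / 0.086 = 116.6798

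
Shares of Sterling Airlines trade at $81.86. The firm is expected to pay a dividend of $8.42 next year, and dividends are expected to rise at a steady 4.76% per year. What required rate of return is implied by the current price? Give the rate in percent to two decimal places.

15.05%

Rearranging the constant-growth DDM: r = D₁/P₀ + g.
r = 8.4200 / 81.86 + 0.0476 = 0.10286 + 0.0476 = 0.15046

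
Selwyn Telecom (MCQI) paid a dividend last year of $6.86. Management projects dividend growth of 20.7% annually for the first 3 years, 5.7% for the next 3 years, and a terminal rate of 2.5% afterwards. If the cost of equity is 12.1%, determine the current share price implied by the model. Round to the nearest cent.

$123.41

Three-stage DDM. Project D₁…D_6; terminal Gordon value at t=6 with g = 0.025; discount at r = 0.121.
D_1 = 8.2800
D_2 = 9.9940
D_3 = 12.0627
D_4 = 12.7503
D_5 = 13.4771
D_6 = 14.2453
TV_6 = 14.6014/(0.121−0.025) = 152.0980
P₀ = Σ Dₜ/(1+r)ᵗ + TV_6/(1+r)^6 = 123.4143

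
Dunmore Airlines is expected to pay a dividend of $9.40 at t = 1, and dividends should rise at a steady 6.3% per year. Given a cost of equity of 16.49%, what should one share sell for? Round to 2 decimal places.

Gordon growth model: P₀ = D₁/(r − g), with D₁ = 9.40 given directly.
P₀ = 9.4000 / (0.1649 − 0.063) = 9.4000 / 0.1019 = 92.2473

$92.25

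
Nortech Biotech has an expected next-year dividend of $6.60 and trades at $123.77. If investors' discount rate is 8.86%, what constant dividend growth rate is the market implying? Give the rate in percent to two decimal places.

3.53%

From P₀ = D₁/(r − g), the implied growth is g = r − D₁/P₀.
g = 0.0886 − 6.60/123.77 = 0.0886 − 0.05332 = 0.03528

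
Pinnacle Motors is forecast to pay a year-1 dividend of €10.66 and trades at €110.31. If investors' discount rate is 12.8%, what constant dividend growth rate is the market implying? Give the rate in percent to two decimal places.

From P₀ = D₁/(r − g), the implied growth is g = r − D₁/P₀.
g = 0.128 − 10.66/110.31 = 0.128 − 0.09664 = 0.03136

3.14%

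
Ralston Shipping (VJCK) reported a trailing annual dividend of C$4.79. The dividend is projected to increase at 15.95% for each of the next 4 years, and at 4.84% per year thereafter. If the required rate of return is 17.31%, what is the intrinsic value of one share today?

Two-stage DDM. Project D₁…D_4 at 0.1595, terminal growth 0.0484, discount at r = 0.1731.
D_1 = 5.5540
D_2 = 6.4399
D_3 = 7.4670
D_4 = 8.6580
Terminal value at t=4: TV = D_5/(r−g) = 9.0771/(0.1731−0.0484) = 72.7912
P₀ = 5.5540/(1+0.1731)^1 + 6.4399/(1+0.1731)^2 + 7.4670/(1+0.1731)^3 + 8.6580/(1+0.1731)^4 + 72.7912/(1+0.1731)^4 = 57.0472

C$57.05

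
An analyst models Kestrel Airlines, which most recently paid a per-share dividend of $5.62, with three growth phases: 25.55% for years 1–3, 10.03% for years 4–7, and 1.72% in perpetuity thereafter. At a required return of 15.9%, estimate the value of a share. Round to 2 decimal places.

$86.59

Three-stage DDM. Project D₁…D_7; terminal Gordon value at t=7 with g = 0.0172; discount at r = 0.159.
D_1 = 7.0559
D_2 = 8.8587
D_3 = 11.1221
D_4 = 12.2376
D_5 = 13.4651
D_6 = 14.8156
D_7 = 16.3016
TV_7 = 16.5820/(0.159−0.0172) = 116.9394
P₀ = Σ Dₜ/(1+r)ᵗ + TV_7/(1+r)^7 = 86.5900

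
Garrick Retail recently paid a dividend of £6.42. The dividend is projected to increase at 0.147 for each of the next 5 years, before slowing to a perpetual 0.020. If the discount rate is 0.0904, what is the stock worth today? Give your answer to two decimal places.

£157.26

Two-stage DDM. Project D₁…D_5 at 0.147, terminal growth 0.02, discount at r = 0.0904.
D_1 = 7.3637
D_2 = 8.4462
D_3 = 9.6878
D_4 = 11.1119
D_5 = 12.7454
Terminal value at t=5: TV = D_6/(r−g) = 13.0003/(0.0904−0.02) = 184.6629
P₀ = 7.3637/(1+0.0904)^1 + 8.4462/(1+0.0904)^2 + 9.6878/(1+0.0904)^3 + 11.1119/(1+0.0904)^4 + 12.7454/(1+0.0904)^5 + 184.6629/(1+0.0904)^5 = 157.2566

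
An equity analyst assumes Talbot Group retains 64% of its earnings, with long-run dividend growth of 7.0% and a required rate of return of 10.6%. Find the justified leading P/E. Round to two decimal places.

10.00

Payout ratio b = 1 − 0.64 = 0.36.
Justified leading P/E = b/(r−g) = 0.36/(0.106−0.07) = 10.0000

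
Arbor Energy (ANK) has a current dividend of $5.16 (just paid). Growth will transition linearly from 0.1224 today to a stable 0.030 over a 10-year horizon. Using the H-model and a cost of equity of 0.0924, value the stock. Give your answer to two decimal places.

$123.38

H-model: P₀ = D₀[(1+g_L) + H(g_S−g_L)]/(r−g_L), with H = 10/2 = 5.
P₀ = 5.16 × [(1+0.03) + 5×(0.1224−0.03)] / (0.0924−0.03)
   = 5.16 × 1.4920 / 0.0624 = 123.3769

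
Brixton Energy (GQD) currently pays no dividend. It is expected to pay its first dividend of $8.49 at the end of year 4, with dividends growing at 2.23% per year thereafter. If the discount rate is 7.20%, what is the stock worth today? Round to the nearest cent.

$138.67

Deferred-dividend DDM. At t=3 the remaining stream is a growing perpetuity with first payment D_4 = 8.49.
V_3 = D_4/(r−g) = 8.49/(0.072−0.0223) = 170.8249
P₀ = V_3/(1+r)^3 = 170.8249/(1+0.072)^3 = 138.6650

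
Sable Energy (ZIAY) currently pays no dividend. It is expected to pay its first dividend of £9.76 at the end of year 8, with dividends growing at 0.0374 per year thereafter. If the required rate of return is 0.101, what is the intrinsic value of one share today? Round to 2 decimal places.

£78.25

Deferred-dividend DDM. At t=7 the remaining stream is a growing perpetuity with first payment D_8 = 9.76.
V_7 = D_8/(r−g) = 9.76/(0.101−0.0374) = 153.4591
P₀ = V_7/(1+r)^7 = 153.4591/(1+0.101)^7 = 78.2495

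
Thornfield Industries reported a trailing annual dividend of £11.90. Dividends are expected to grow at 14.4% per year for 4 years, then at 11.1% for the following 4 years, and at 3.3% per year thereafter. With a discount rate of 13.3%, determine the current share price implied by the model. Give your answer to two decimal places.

£214.02

Three-stage DDM. Project D₁…D_8; terminal Gordon value at t=8 with g = 0.033; discount at r = 0.133.
D_1 = 13.6136
D_2 = 15.5740
D_3 = 17.8166
D_4 = 20.3822
D_5 = 22.6446
D_6 = 25.1582
D_7 = 27.9507
D_8 = 31.0533
TV_8 = 32.0780/(0.133−0.033) = 320.7802
P₀ = Σ Dₜ/(1+r)ᵗ + TV_8/(1+r)^8 = 214.0189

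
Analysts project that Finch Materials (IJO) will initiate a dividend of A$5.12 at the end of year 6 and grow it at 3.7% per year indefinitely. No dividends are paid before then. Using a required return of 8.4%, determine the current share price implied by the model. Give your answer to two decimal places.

Deferred-dividend DDM. At t=5 the remaining stream is a growing perpetuity with first payment D_6 = 5.12.
V_5 = D_6/(r−g) = 5.12/(0.084−0.037) = 108.9362
P₀ = V_5/(1+r)^5 = 108.9362/(1+0.084)^5 = 72.7823

A$72.78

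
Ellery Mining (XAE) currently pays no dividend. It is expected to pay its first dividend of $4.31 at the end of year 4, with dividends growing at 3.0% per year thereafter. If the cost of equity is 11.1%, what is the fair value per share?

$38.80

Deferred-dividend DDM. At t=3 the remaining stream is a growing perpetuity with first payment D_4 = 4.31.
V_3 = D_4/(r−g) = 4.31/(0.111−0.03) = 53.2099
P₀ = V_3/(1+r)^3 = 53.2099/(1+0.111)^3 = 38.8016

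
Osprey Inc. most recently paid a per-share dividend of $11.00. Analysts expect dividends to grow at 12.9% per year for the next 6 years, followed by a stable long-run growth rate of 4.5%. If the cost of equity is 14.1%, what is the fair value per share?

$175.99

Two-stage DDM. Project D₁…D_6 at 0.129, terminal growth 0.045, discount at r = 0.141.
D_1 = 12.4190
D_2 = 14.0211
D_3 = 15.8298
D_4 = 17.8718
D_5 = 20.1773
D_6 = 22.7801
Terminal value at t=6: TV = D_7/(r−g) = 23.8052/(0.141−0.045) = 247.9713
P₀ = 12.4190/(1+0.141)^1 + 14.0211/(1+0.141)^2 + 15.8298/(1+0.141)^3 + 17.8718/(1+0.141)^4 + 20.1773/(1+0.141)^5 + 22.7801/(1+0.141)^6 + 247.9713/(1+0.141)^6 = 175.9923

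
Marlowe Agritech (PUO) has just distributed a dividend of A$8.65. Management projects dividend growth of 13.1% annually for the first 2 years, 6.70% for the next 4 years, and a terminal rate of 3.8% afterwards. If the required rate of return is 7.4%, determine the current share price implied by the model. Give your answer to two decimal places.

A$325.89

Three-stage DDM. Project D₁…D_6; terminal Gordon value at t=6 with g = 0.038; discount at r = 0.074.
D_1 = 9.7832
D_2 = 11.0647
D_3 = 11.8061
D_4 = 12.5971
D_5 = 13.4411
D_6 = 14.3416
TV_6 = 14.8866/(0.074−0.038) = 413.5175
P₀ = Σ Dₜ/(1+r)ᵗ + TV_6/(1+r)^6 = 325.8943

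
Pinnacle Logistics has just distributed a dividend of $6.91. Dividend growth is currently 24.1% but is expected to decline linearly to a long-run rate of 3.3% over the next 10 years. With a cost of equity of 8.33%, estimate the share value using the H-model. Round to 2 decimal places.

$284.78

H-model: P₀ = D₀[(1+g_L) + H(g_S−g_L)]/(r−g_L), with H = 10/2 = 5.
P₀ = 6.91 × [(1+0.033) + 5×(0.241−0.033)] / (0.0833−0.033)
   = 6.91 × 2.0730 / 0.0503 = 284.7799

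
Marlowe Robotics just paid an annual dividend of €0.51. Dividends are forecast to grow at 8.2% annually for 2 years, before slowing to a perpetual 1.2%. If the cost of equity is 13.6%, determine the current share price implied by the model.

€4.72

Two-stage DDM. Project D₁…D_2 at 0.082, terminal growth 0.012, discount at r = 0.136.
D_1 = 0.5518
D_2 = 0.5971
Terminal value at t=2: TV = D_3/(r−g) = 0.6042/(0.136−0.012) = 4.8729
P₀ = 0.5518/(1+0.136)^1 + 0.5971/(1+0.136)^2 + 4.8729/(1+0.136)^2 = 4.7244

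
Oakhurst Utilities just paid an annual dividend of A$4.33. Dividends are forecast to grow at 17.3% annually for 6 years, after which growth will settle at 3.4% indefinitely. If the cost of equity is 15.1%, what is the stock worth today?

Two-stage DDM. Project D₁…D_6 at 0.173, terminal growth 0.034, discount at r = 0.151.
D_1 = 5.0791
D_2 = 5.9578
D_3 = 6.9885
D_4 = 8.1975
D_5 = 9.6156
D_6 = 11.2791
Terminal value at t=6: TV = D_7/(r−g) = 11.6626/(0.151−0.034) = 99.6806
P₀ = 5.0791/(1+0.151)^1 + 5.9578/(1+0.151)^2 + 6.9885/(1+0.151)^3 + 8.1975/(1+0.151)^4 + 9.6156/(1+0.151)^5 + 11.2791/(1+0.151)^6 + 99.6806/(1+0.151)^6 = 70.6450

A$70.64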